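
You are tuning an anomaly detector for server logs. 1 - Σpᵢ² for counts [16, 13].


Probabilities: [16/29, 13/29] ≈ [0.5517, 0.4483]
Σpᵢ² = (256 + 169)/29² = 425/841
Gini = 1 - Σpᵢ² = 1 - 425/841 = 0.4946

0.4946


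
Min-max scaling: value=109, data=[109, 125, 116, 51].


min=51, max=125
(109-51)/(125-51) = 58/74 = 0.7838

0.7838


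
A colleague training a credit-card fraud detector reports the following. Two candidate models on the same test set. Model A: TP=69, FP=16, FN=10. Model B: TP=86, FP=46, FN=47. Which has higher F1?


Model A: P=69/85=0.8118, R=69/79=0.8734, F1=2PR/(P+R)=2TP/(2TP+FP+FN)=138/164=0.8415
Model B: P=86/132=0.6515, R=86/133=0.6466, F1=2PR/(P+R)=2TP/(2TP+FP+FN)=172/265=0.6491
0.8415 > 0.6491 → Model A

Model A


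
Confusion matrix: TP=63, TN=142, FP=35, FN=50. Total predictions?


Total = TP + TN + FP + FN
= 63 + 142 + 35 + 50
= 290
(Predicted positive: 98, predicted negative: 192)

290


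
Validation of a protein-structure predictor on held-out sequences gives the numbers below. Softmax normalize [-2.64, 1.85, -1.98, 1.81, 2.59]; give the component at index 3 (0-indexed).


Exponentials: e^-2.64=0.0714, e^1.85=6.3598, e^-1.98=0.1381, e^1.81=6.1104, e^2.59=13.3298
Sum = 26.0095
Softmax = [0.0027, 0.2445, 0.0053, 0.2349, 0.5125]
p[3] = 6.1104/26.0095 = 0.2349

0.2349


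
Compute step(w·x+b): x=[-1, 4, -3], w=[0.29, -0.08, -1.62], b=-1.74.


z = (-1)·(0.29) + (4)·(-0.08) + (-3)·(-1.62) - 1.74
  = 2.51
step(z) = 1 (z≥0)

1


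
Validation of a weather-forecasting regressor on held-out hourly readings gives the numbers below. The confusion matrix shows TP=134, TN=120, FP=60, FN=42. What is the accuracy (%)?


Accuracy = (TP+TN)/(TP+TN+FP+FN)
= (134+120)/(356)
= 254/356 = 71.35%

71.35%


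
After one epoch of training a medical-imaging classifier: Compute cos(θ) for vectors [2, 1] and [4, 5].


A·B = 2·4 + 1·5 = 13
‖A‖ = √5 = 2.2361, ‖B‖ = √41 = 6.4031
cos = 13/(√5·√41) = 13/√205 = 0.908

0.908


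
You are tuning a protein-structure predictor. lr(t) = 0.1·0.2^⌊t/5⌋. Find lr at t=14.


n_drops = ⌊14/5⌋ = 2
lr = 0.1·0.2^2 = 0.1·0.04 = 0.004

0.004


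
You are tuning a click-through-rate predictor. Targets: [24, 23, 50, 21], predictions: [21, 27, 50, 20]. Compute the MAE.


Absolute errors: |24-21|=3, |23-27|=4, |50-50|=0, |21-20|=1
Sum = 8
MAE = 8/4 = 2

2


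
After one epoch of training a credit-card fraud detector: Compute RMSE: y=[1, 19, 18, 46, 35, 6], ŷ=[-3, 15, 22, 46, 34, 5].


MSE = 50/6 = 8.3333
RMSE = √(50/6) = 2.8868

2.8868


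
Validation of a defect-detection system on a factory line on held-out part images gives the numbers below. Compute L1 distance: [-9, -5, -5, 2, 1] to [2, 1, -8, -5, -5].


d = |-9-2| + |-5-1| + |-5+ 8| + |2+ 5| + |1+ 5|
  = 11 + 6 + 3 + 7 + 6
  = 33

33


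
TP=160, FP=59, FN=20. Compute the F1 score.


Precision = 160/219 = 0.7306
Recall = 160/180 = 0.8889
F1 = 2·P·R/(P+R) = 2·TP/(2·TP+FP+FN) = 320/(320+59+20) = 320/399 = 0.802

0.802


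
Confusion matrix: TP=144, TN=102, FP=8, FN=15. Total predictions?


Total = TP + TN + FP + FN
= 144 + 102 + 8 + 15
= 269
(Predicted positive: 152, predicted negative: 117)

269


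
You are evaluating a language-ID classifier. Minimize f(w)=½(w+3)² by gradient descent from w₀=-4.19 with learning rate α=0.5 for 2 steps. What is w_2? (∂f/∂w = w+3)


step 1: grad = -4.19+3 = -1.19; w = -4.19 - 0.5·(-1.19) = -3.595
step 2: grad = -3.595+3 = -0.595; w = -3.595 - 0.5·(-0.595) = -3.2975

-3.2975


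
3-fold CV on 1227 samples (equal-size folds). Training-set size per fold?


Fold size = 1227/3 = 409
Training per fold = 1227 - 409 = 818

818


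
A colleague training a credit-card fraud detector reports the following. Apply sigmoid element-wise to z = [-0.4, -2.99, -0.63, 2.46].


σ(-0.4) = 1/(1+e^0.4) = 0.4013
σ(-2.99) = 1/(1+e^2.99) = 0.0479
σ(-0.63) = 1/(1+e^0.63) = 0.3475
σ(2.46) = 1/(1+e^-2.46) = 0.9213
result = [0.4013, 0.0479, 0.3475, 0.9213]

[0.4013, 0.0479, 0.3475, 0.9213]


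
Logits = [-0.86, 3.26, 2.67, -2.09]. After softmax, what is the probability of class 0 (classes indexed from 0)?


Exponentials: e^-0.86=0.4232, e^3.26=26.0495, e^2.67=14.44, e^-2.09=0.1237
Sum = 41.0364
Softmax = [0.0103, 0.6348, 0.3519, 0.003]
p[0] = 0.4232/41.0364 = 0.0103

0.0103


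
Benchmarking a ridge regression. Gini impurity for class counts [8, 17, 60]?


Probabilities: [8/85, 17/85, 60/85] ≈ [0.0941, 0.2, 0.7059]
Σpᵢ² = (64 + 289 + 3600)/85² = 3953/7225
Gini = 1 - Σpᵢ² = 1 - 3953/7225 = 0.4529

0.4529


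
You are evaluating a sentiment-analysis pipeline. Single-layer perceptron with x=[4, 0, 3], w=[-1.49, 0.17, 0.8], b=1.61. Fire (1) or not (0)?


z = (4)·(-1.49) + (0)·(0.17) + (3)·(0.8) + 1.61
  = -1.95
step(z) = 0 (z<0)

0


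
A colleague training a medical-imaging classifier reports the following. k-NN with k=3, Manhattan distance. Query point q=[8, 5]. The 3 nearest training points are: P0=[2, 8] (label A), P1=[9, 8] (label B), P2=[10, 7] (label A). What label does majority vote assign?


d(q,P0) = 9  (label A)
d(q,P1) = 4  (label B)
d(q,P2) = 4  (label A)
Votes: A=2, B=1
Majority → A

A


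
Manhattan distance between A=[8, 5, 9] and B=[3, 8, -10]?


d = |8-3| + |5-8| + |9+ 10|
  = 5 + 3 + 19
  = 27

27


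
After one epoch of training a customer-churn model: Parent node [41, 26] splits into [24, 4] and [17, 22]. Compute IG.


Parent = [41, 26], H_parent = 0.9635
H_left = 0.5917 (n=28), H_right = 0.9881 (n=39)
H_children = (28/67)·0.5917 + (39/67)·0.9881 = 0.8224
IG = 0.9635 - 0.8224 = 0.1411

0.1411


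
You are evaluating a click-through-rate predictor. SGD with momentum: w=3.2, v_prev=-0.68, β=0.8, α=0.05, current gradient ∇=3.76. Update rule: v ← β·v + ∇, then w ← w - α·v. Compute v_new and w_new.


v_new = 0.8·-0.68 + 3.76 = -0.544 + 3.76 = 3.216
w_new = 3.2 - 0.05·3.216 = 3.2 - 0.1608 = 3.0392

v_new=3.216, w_new=3.0392


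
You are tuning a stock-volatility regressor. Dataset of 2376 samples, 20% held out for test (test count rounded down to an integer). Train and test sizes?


Test = ⌊2376·20/100⌋ = 475
Train = 2376 - 475 = 1901

Train: 1901, Test: 475


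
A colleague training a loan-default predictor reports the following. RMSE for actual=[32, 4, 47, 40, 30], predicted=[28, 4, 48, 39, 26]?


MSE = 34/5 = 6.8
RMSE = √(34/5) = 2.6077

2.6077


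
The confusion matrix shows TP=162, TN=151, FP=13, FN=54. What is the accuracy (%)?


Accuracy = (TP+TN)/(TP+TN+FP+FN)
= (162+151)/(380)
= 313/380 = 82.37%

82.37%


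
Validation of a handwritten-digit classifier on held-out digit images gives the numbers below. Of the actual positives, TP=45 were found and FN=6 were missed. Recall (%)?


Recall = TP/(TP+FN)
= 45/(45+6)
= 45/51 = 88.24%

88.24%


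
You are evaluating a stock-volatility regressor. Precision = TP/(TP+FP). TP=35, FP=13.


Precision = TP/(TP+FP)
= 35/(35+13)
= 35/48 = 72.92%

72.92%


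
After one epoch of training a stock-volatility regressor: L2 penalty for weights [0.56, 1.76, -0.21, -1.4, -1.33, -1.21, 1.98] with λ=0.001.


‖w‖₂² = (0.56)² + (1.76)² + (-0.21)² + (-1.4)² + (-1.33)² + (-1.21)² + (1.98)²
     = 0.3136 + 3.0976 + 0.0441 + 1.96 + 1.7689 + 1.4641 + 3.9204
     = 12.5687
λ·‖w‖₂² = 0.001·12.5687 = 0.012569

0.012569


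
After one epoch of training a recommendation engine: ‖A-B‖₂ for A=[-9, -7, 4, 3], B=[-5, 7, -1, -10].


d = √((-9+ 5)² + (-7-7)² + (4+ 1)² + (3+ 10)²)
  = √(16 + 196 + 25 + 169)
  = √406 = 20.1494

20.1494


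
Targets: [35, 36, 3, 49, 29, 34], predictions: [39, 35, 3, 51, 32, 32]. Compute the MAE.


Absolute errors: |35-39|=4, |36-35|=1, |3-3|=0, |49-51|=2, |29-32|=3, |34-32|=2
Sum = 12
MAE = 12/6 = 2

2


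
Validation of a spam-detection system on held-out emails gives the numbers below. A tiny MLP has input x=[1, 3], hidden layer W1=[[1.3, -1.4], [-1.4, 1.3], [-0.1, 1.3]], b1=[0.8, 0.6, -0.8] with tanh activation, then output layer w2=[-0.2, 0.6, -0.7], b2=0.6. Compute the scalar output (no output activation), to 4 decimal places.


z1[0] = (1.3)·(1) + (-1.4)·(3) + 0.8 = -2.1
z1[1] = (-1.4)·(1) + (1.3)·(3) + 0.6 = 3.1
z1[2] = (-0.1)·(1) + (1.3)·(3) - 0.8 = 3.0
h = tanh(z1) = [-0.9705, 0.9959, 0.9951]
output = (-0.2)·(-0.9705) + (0.6)·(0.9959) + (-0.7)·(0.9951) + 0.6 = 0.6951

0.6951


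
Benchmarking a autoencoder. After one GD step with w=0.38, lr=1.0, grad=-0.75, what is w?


w_new = w - α·∇
= 0.38 - 1.0·-0.75
= 0.38 + 0.75
= 1.13

1.13


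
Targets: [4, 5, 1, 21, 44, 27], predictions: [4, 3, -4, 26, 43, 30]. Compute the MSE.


Squared errors: (4-4)²=0, (5-3)²=4, (1+ 4)²=25, (21-26)²=25, (44-43)²=1, (27-30)²=9
Sum = 64
MSE = 64/6 = 32/3

32/3


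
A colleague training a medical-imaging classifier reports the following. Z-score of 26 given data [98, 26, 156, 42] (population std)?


μ = 80.5, σ = 51.1346
z = (26 - 80.5)/51.1346 = -1.0658

-1.0658


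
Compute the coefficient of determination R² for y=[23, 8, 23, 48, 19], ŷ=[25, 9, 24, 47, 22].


ȳ = 24.2
SS_res = Σ(y-ŷ)² = 16
SS_tot = Σ(y-ȳ)² = 858.8
R² = 1 - SS_res/SS_tot = 1 - 0.0186 = 0.9814

0.9814


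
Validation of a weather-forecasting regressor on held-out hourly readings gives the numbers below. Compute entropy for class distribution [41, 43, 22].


Probabilities: [41/106, 43/106, 22/106] ≈ [0.3868, 0.4057, 0.2075]
H = -((41/106)·log₂(41/106) + (43/106)·log₂(43/106) + (22/106)·log₂(22/106))
  = 1.5289 bits

1.5289 bits


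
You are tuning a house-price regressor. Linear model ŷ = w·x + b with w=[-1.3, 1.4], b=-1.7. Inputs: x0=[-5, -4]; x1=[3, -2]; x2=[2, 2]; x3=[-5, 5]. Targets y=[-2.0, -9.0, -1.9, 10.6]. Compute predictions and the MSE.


ŷ0 = (-1.3)·(-5) + (1.4)·(-4) - 1.7 = -0.8
ŷ1 = (-1.3)·(3) + (1.4)·(-2) - 1.7 = -8.4
ŷ2 = (-1.3)·(2) + (1.4)·(2) - 1.7 = -1.5
ŷ3 = (-1.3)·(-5) + (1.4)·(5) - 1.7 = 11.8
errors² = [1.44, 0.36, 0.16, 1.44]
MSE = 3.4000/4 = 0.85

0.85


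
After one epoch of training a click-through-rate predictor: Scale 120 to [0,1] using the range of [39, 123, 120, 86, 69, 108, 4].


min=4, max=123
(120-4)/(123-4) = 116/119 = 0.9748

0.9748


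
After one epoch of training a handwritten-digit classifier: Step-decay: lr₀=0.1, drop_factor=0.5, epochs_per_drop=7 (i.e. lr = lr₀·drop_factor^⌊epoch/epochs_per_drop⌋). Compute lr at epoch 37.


n_drops = ⌊37/7⌋ = 5
lr = 0.1·0.5^5 = 0.1·0.03125 = 0.003125

0.003125


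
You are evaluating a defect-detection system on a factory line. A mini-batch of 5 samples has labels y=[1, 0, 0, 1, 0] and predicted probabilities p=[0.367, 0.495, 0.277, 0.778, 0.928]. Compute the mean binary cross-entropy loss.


L[0] = -ln(0.367) = 1.0024
L[1] = -ln(1-0.495) = -ln(0.505) = 0.6832
L[2] = -ln(1-0.277) = -ln(0.723) = 0.3243
L[3] = -ln(0.778) = 0.251
L[4] = -ln(1-0.928) = -ln(0.072) = 2.6311
mean = (1.0024 + 0.6832 + 0.3243 + 0.251 + 2.6311)/5 = 0.9784

0.9784


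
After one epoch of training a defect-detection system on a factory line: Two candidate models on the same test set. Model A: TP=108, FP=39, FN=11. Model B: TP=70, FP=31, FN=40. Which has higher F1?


Model A: P=108/147=0.7347, R=108/119=0.9076, F1=2PR/(P+R)=2TP/(2TP+FP+FN)=216/266=0.812
Model B: P=70/101=0.6931, R=70/110=0.6364, F1=2PR/(P+R)=2TP/(2TP+FP+FN)=140/211=0.6635
0.812 > 0.6635 → Model A

Model A


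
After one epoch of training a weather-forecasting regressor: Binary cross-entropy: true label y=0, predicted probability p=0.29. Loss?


BCE = -[y·ln(p) + (1-y)·ln(1-p)]
= -0 - 1·ln(1-0.29)
= -ln(0.71) = 0.3425

0.3425


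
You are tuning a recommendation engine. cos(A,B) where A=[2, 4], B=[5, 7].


A·B = 2·5 + 4·7 = 38
‖A‖ = √20 = 4.4721, ‖B‖ = √74 = 8.6023
cos = 38/(√20·√74) = 38/√1480 = 0.9878

0.9878


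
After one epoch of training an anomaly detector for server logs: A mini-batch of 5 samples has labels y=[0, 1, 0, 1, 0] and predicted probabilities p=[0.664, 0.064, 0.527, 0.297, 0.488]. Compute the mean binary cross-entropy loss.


L[0] = -ln(1-0.664) = -ln(0.336) = 1.0906
L[1] = -ln(0.064) = 2.7489
L[2] = -ln(1-0.527) = -ln(0.473) = 0.7487
L[3] = -ln(0.297) = 1.214
L[4] = -ln(1-0.488) = -ln(0.512) = 0.6694
mean = (1.0906 + 2.7489 + 0.7487 + 1.214 + 0.6694)/5 = 1.2943

1.2943


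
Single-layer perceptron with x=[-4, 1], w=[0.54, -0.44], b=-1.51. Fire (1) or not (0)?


z = (-4)·(0.54) + (1)·(-0.44) - 1.51
  = -4.11
step(z) = 0 (z<0)

0


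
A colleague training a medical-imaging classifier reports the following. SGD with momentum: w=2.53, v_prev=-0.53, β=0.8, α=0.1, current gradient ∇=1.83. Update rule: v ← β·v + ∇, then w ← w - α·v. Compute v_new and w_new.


v_new = 0.8·-0.53 + 1.83 = -0.424 + 1.83 = 1.406
w_new = 2.53 - 0.1·1.406 = 2.53 - 0.1406 = 2.3894

v_new=1.406, w_new=2.3894


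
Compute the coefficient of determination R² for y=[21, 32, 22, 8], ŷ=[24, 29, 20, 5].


ȳ = 20.75
SS_res = Σ(y-ŷ)² = 31
SS_tot = Σ(y-ȳ)² = 290.75
R² = 1 - SS_res/SS_tot = 1 - 0.1066 = 0.8934

0.8934


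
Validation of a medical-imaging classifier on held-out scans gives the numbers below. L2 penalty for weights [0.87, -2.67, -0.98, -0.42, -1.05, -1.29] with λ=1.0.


‖w‖₂² = (0.87)² + (-2.67)² + (-0.98)² + (-0.42)² + (-1.05)² + (-1.29)²
     = 0.7569 + 7.1289 + 0.9604 + 0.1764 + 1.1025 + 1.6641
     = 11.7892
λ·‖w‖₂² = 1.0·11.7892 = 11.7892

11.7892


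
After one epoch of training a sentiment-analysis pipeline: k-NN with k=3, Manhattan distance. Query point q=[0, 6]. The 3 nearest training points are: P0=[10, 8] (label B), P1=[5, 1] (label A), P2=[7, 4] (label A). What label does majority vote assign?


d(q,P0) = 12  (label B)
d(q,P1) = 10  (label A)
d(q,P2) = 9  (label A)
Votes: A=2, B=1
Majority → A

A


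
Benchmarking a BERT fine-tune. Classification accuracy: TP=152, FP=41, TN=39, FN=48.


Accuracy = (TP+TN)/(TP+TN+FP+FN)
= (152+39)/(280)
= 191/280 = 68.21%

68.21%


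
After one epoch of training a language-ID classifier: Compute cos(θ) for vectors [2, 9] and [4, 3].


A·B = 2·4 + 9·3 = 35
‖A‖ = √85 = 9.2195, ‖B‖ = √25 = 5
cos = 35/(√85·√25) = 35/√2125 = 0.7593

0.7593


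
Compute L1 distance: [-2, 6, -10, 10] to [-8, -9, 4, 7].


d = |-2+ 8| + |6+ 9| + |-10-4| + |10-7|
  = 6 + 15 + 14 + 3
  = 38

38


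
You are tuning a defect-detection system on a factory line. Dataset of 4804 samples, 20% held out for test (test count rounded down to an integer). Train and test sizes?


Test = ⌊4804·20/100⌋ = 960
Train = 4804 - 960 = 3844

Train: 3844, Test: 960


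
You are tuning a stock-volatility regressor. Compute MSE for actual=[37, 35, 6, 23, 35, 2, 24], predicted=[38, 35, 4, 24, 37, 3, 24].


Squared errors: (37-38)²=1, (35-35)²=0, (6-4)²=4, (23-24)²=1, (35-37)²=4, (2-3)²=1, (24-24)²=0
Sum = 11
MSE = 11/7 = 11/7

11/7


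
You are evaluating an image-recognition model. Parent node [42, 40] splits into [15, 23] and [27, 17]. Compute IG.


Parent = [42, 40], H_parent = 0.9996
H_left = 0.9678 (n=38), H_right = 0.9624 (n=44)
H_children = (38/82)·0.9678 + (44/82)·0.9624 = 0.9649
IG = 0.9996 - 0.9649 = 0.0347

0.0347


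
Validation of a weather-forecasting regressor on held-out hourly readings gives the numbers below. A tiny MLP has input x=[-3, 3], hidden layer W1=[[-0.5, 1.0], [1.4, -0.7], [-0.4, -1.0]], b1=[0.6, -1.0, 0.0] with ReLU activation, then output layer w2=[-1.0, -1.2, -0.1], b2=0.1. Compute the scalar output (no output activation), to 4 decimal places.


z1[0] = (-0.5)·(-3) + (1.0)·(3) + 0.6 = 5.1
z1[1] = (1.4)·(-3) + (-0.7)·(3) - 1.0 = -7.3
z1[2] = (-0.4)·(-3) + (-1.0)·(3) + 0.0 = -1.8
h = ReLU(z1) = [5.1, 0.0, 0.0]
output = (-1.0)·(5.1) + (-1.2)·(0.0) + (-0.1)·(0.0) + 0.1 = -5.0

-5.0


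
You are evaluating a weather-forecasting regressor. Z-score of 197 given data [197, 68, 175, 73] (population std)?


μ = 128.25, σ = 58.2983
z = (197 - 128.25)/58.2983 = 1.1793

1.1793


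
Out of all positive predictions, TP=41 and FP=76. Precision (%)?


Precision = TP/(TP+FP)
= 41/(41+76)
= 41/117 = 35.04%

35.04%


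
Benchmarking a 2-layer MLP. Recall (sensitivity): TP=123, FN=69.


Recall = TP/(TP+FN)
= 123/(123+69)
= 123/192 = 64.06%

64.06%


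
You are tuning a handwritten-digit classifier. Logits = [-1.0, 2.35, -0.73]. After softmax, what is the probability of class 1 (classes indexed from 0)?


Exponentials: e^-1.0=0.3679, e^2.35=10.4856, e^-0.73=0.4819
Sum = 11.3354
Softmax = [0.0325, 0.925, 0.0425]
p[1] = 10.4856/11.3354 = 0.925

0.925


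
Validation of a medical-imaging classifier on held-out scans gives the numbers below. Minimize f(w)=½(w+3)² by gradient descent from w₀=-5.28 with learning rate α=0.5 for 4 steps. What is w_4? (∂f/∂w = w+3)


step 1: grad = -5.28+3 = -2.28; w = -5.28 - 0.5·(-2.28) = -4.14
step 2: grad = -4.14+3 = -1.14; w = -4.14 - 0.5·(-1.14) = -3.57
step 3: grad = -3.57+3 = -0.57; w = -3.57 - 0.5·(-0.57) = -3.285
step 4: grad = -3.285+3 = -0.285; w = -3.285 - 0.5·(-0.285) = -3.1425

-3.1425


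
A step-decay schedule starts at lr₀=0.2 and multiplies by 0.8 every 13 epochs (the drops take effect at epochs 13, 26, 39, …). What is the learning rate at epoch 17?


n_drops = ⌊17/13⌋ = 1
lr = 0.2·0.8^1 = 0.2·0.8 = 0.16

0.16


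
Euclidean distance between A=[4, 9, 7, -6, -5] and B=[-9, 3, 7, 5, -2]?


d = √((4+ 9)² + (9-3)² + (7-7)² + (-6-5)² + (-5+ 2)²)
  = √(169 + 36 + 0 + 121 + 9)
  = √335 = 18.303

18.303


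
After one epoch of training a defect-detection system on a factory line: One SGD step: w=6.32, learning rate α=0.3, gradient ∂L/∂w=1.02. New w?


w_new = w - α·∇
= 6.32 - 0.3·1.02
= 6.32 - 0.306
= 6.014

6.014


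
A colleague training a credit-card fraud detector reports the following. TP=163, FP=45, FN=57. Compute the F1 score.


Precision = 163/208 = 0.7837
Recall = 163/220 = 0.7409
F1 = 2·P·R/(P+R) = 2·TP/(2·TP+FP+FN) = 326/(326+45+57) = 326/428 = 0.7617

0.7617


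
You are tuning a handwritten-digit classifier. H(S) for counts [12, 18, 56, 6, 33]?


Probabilities: [12/125, 18/125, 56/125, 6/125, 33/125] ≈ [0.096, 0.144, 0.448, 0.048, 0.264]
H = -((12/125)·log₂(12/125) + (18/125)·log₂(18/125) + (56/125)·log₂(56/125) + (6/125)·log₂(6/125) + (33/125)·log₂(33/125))
  = 1.9637 bits

1.9637 bits


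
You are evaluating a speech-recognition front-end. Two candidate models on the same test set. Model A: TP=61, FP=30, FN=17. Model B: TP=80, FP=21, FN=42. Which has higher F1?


Model A: P=61/91=0.6703, R=61/78=0.7821, F1=2PR/(P+R)=2TP/(2TP+FP+FN)=122/169=0.7219
Model B: P=80/101=0.7921, R=80/122=0.6557, F1=2PR/(P+R)=2TP/(2TP+FP+FN)=160/223=0.7175
0.7219 > 0.7175 → Model A

Model A


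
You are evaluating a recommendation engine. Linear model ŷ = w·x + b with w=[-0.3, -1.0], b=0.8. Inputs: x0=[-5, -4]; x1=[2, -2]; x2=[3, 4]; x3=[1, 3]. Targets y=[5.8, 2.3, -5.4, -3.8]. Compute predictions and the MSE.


ŷ0 = (-0.3)·(-5) + (-1.0)·(-4) + 0.8 = 6.3
ŷ1 = (-0.3)·(2) + (-1.0)·(-2) + 0.8 = 2.2
ŷ2 = (-0.3)·(3) + (-1.0)·(4) + 0.8 = -4.1
ŷ3 = (-0.3)·(1) + (-1.0)·(3) + 0.8 = -2.5
errors² = [0.25, 0.01, 1.69, 1.69]
MSE = 3.6400/4 = 0.91

0.91


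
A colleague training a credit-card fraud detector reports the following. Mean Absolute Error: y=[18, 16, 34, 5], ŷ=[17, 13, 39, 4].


Absolute errors: |18-17|=1, |16-13|=3, |34-39|=5, |5-4|=1
Sum = 10
MAE = 10/4 = 5/2

5/2


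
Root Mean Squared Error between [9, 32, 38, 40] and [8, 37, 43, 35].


MSE = 76/4 = 19
RMSE = √(76/4) = 4.3589

4.3589


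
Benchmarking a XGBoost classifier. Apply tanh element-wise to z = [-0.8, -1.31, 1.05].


tanh(-0.8) = -0.664
tanh(-1.31) = -0.8643
tanh(1.05) = 0.7818
result = [-0.664, -0.8643, 0.7818]

[-0.664, -0.8643, 0.7818]


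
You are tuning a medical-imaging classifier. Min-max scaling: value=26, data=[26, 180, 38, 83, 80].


min=26, max=180
(26-26)/(180-26) = 0/154 = 0.0

0.0


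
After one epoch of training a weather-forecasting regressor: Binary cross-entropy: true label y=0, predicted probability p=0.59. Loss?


BCE = -[y·ln(p) + (1-y)·ln(1-p)]
= -0 - 1·ln(1-0.59)
= -ln(0.41) = 0.8916

0.8916


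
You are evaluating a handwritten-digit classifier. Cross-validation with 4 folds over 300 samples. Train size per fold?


Fold size = 300/4 = 75
Training per fold = 300 - 75 = 225

225


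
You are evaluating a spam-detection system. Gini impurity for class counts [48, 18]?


Probabilities: [48/66, 18/66] ≈ [0.7273, 0.2727]
Σpᵢ² = (2304 + 324)/66² = 2628/4356
Gini = 1 - Σpᵢ² = 1 - 2628/4356 = 0.3967

0.3967


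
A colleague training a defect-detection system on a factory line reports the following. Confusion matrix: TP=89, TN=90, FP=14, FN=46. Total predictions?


Total = TP + TN + FP + FN
= 89 + 90 + 14 + 46
= 239
(Predicted positive: 103, predicted negative: 136)

239


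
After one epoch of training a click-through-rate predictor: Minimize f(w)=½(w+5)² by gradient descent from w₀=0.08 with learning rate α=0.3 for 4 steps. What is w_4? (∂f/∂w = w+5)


step 1: grad = 0.08+5 = 5.08; w = 0.08 - 0.3·(5.08) = -1.444
step 2: grad = -1.444+5 = 3.556; w = -1.444 - 0.3·(3.556) = -2.5108
step 3: grad = -2.5108+5 = 2.4892; w = -2.5108 - 0.3·(2.4892) = -3.25756
step 4: grad = -3.25756+5 = 1.74244; w = -3.25756 - 0.3·(1.74244) = -3.780292

-3.780292


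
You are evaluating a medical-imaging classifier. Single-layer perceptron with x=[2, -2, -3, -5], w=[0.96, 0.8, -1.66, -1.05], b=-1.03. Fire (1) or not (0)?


z = (2)·(0.96) + (-2)·(0.8) + (-3)·(-1.66) + (-5)·(-1.05) - 1.03
  = 9.52
step(z) = 1 (z≥0)

1


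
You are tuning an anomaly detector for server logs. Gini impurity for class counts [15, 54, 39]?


Probabilities: [15/108, 54/108, 39/108] ≈ [0.1389, 0.5, 0.3611]
Σpᵢ² = (225 + 2916 + 1521)/108² = 4662/11664
Gini = 1 - Σpᵢ² = 1 - 4662/11664 = 0.6003

0.6003


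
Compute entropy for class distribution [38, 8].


Probabilities: [38/46, 8/46] ≈ [0.8261, 0.1739]
H = -((38/46)·log₂(38/46) + (8/46)·log₂(8/46))
  = 0.6666 bits

0.6666 bits


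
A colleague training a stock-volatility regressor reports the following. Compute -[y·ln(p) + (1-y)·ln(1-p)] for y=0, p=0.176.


BCE = -[y·ln(p) + (1-y)·ln(1-p)]
= -0 - 1·ln(1-0.176)
= -ln(0.824) = 0.1936

0.1936


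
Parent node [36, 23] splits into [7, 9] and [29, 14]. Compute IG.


Parent = [36, 23], H_parent = 0.9647
H_left = 0.9887 (n=16), H_right = 0.9103 (n=43)
H_children = (16/59)·0.9887 + (43/59)·0.9103 = 0.9316
IG = 0.9647 - 0.9316 = 0.0331

0.0331


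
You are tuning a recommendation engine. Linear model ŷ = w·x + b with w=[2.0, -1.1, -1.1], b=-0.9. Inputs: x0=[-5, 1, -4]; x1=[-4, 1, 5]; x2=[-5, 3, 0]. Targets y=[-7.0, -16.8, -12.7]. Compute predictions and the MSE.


ŷ0 = (2.0)·(-5) + (-1.1)·(1) + (-1.1)·(-4) - 0.9 = -7.6
ŷ1 = (2.0)·(-4) + (-1.1)·(1) + (-1.1)·(5) - 0.9 = -15.5
ŷ2 = (2.0)·(-5) + (-1.1)·(3) + (-1.1)·(0) - 0.9 = -14.2
errors² = [0.36, 1.69, 2.25]
MSE = 4.3000/3 = 1.4333

1.4333


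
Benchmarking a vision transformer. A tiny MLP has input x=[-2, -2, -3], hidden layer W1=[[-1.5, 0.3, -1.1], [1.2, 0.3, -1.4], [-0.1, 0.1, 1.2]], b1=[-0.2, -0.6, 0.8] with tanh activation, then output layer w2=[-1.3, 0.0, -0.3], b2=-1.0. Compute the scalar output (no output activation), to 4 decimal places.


z1[0] = (-1.5)·(-2) + (0.3)·(-2) + (-1.1)·(-3) - 0.2 = 5.5
z1[1] = (1.2)·(-2) + (0.3)·(-2) + (-1.4)·(-3) - 0.6 = 0.6
z1[2] = (-0.1)·(-2) + (0.1)·(-2) + (1.2)·(-3) + 0.8 = -2.8
h = tanh(z1) = [1.0, 0.537, -0.9926]
output = (-1.3)·(1.0) + (0.0)·(0.537) + (-0.3)·(-0.9926) - 1.0 = -2.0022

-2.0022


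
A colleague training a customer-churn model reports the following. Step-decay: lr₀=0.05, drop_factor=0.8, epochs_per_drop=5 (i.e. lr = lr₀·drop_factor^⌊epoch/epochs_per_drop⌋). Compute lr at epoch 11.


n_drops = ⌊11/5⌋ = 2
lr = 0.05·0.8^2 = 0.05·0.64 = 0.032

0.032


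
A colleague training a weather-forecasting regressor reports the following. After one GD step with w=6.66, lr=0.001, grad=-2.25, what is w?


w_new = w - α·∇
= 6.66 - 0.001·-2.25
= 6.66 + 0.00225
= 6.66225

6.66225


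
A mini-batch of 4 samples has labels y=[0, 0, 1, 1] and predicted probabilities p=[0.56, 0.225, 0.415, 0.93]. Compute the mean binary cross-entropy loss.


L[0] = -ln(1-0.56) = -ln(0.44) = 0.821
L[1] = -ln(1-0.225) = -ln(0.775) = 0.2549
L[2] = -ln(0.415) = 0.8795
L[3] = -ln(0.93) = 0.0726
mean = (0.821 + 0.2549 + 0.8795 + 0.0726)/4 = 0.507

0.507


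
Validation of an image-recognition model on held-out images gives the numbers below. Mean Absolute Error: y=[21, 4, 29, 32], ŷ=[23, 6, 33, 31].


Absolute errors: |21-23|=2, |4-6|=2, |29-33|=4, |32-31|=1
Sum = 9
MAE = 9/4 = 9/4

9/4


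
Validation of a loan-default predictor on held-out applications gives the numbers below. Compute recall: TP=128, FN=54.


Recall = TP/(TP+FN)
= 128/(128+54)
= 128/182 = 70.33%

70.33%


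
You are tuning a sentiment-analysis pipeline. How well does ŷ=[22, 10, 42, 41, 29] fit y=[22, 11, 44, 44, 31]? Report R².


ȳ = 30.4
SS_res = Σ(y-ŷ)² = 18
SS_tot = Σ(y-ȳ)² = 817.2
R² = 1 - SS_res/SS_tot = 1 - 0.022 = 0.978

0.978


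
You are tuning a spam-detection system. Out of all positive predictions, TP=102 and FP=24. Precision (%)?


Precision = TP/(TP+FP)
= 102/(102+24)
= 102/126 = 80.95%

80.95%


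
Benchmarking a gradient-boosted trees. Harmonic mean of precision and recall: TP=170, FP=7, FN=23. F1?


Precision = 170/177 = 0.9605
Recall = 170/193 = 0.8808
F1 = 2·P·R/(P+R) = 2·TP/(2·TP+FP+FN) = 340/(340+7+23) = 340/370 = 0.9189

0.9189


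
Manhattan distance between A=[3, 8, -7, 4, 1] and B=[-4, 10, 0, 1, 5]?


d = |3+ 4| + |8-10| + |-7-0| + |4-1| + |1-5|
  = 7 + 2 + 7 + 3 + 4
  = 23

23


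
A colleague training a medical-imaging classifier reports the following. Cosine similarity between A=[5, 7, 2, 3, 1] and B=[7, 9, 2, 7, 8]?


A·B = 5·7 + 7·9 + 2·2 + 3·7 + 1·8 = 131
‖A‖ = √88 = 9.3808, ‖B‖ = √247 = 15.7162
cos = 131/(√88·√247) = 131/√21736 = 0.8885

0.8885


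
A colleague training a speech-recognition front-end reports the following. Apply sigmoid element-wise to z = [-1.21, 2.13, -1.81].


σ(-1.21) = 1/(1+e^1.21) = 0.2297
σ(2.13) = 1/(1+e^-2.13) = 0.8938
σ(-1.81) = 1/(1+e^1.81) = 0.1406
result = [0.2297, 0.8938, 0.1406]

[0.2297, 0.8938, 0.1406]


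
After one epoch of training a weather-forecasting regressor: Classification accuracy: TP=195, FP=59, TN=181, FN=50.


Accuracy = (TP+TN)/(TP+TN+FP+FN)
= (195+181)/(485)
= 376/485 = 77.53%

77.53%


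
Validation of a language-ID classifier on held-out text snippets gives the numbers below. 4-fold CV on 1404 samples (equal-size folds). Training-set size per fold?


Fold size = 1404/4 = 351
Training per fold = 1404 - 351 = 1053

1053


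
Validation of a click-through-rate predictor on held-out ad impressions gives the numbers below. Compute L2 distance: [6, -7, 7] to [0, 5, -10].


d = √((6-0)² + (-7-5)² + (7+ 10)²)
  = √(36 + 144 + 289)
  = √469 = 21.6564

21.6564


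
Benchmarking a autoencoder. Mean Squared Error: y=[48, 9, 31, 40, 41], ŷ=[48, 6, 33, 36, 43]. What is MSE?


Squared errors: (48-48)²=0, (9-6)²=9, (31-33)²=4, (40-36)²=16, (41-43)²=4
Sum = 33
MSE = 33/5 = 33/5

33/5


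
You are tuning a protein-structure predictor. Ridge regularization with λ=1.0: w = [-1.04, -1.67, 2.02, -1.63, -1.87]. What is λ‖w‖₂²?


‖w‖₂² = (-1.04)² + (-1.67)² + (2.02)² + (-1.63)² + (-1.87)²
     = 1.0816 + 2.7889 + 4.0804 + 2.6569 + 3.4969
     = 14.1047
λ·‖w‖₂² = 1.0·14.1047 = 14.1047

14.1047


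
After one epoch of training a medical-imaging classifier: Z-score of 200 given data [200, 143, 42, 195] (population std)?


μ = 145, σ = 63.5177
z = (200 - 145)/63.5177 = 0.8659

0.8659


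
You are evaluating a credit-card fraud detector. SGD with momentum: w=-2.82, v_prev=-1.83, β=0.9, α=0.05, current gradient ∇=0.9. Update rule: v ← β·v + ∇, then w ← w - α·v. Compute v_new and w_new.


v_new = 0.9·-1.83 + 0.9 = -1.647 + 0.9 = -0.747
w_new = -2.82 - 0.05·-0.747 = -2.82 + 0.03735 = -2.78265

v_new=-0.747, w_new=-2.78265


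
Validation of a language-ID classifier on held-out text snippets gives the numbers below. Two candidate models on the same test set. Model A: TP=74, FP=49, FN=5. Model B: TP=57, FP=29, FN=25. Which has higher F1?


Model A: P=74/123=0.6016, R=74/79=0.9367, F1=2PR/(P+R)=2TP/(2TP+FP+FN)=148/202=0.7327
Model B: P=57/86=0.6628, R=57/82=0.6951, F1=2PR/(P+R)=2TP/(2TP+FP+FN)=114/168=0.6786
0.7327 > 0.6786 → Model A

Model A


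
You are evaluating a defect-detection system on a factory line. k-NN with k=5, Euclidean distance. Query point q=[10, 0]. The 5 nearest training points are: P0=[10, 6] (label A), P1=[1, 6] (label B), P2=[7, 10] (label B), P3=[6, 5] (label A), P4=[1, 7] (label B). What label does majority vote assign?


d(q,P0) = 6.0  (label A)
d(q,P1) = 10.8167  (label B)
d(q,P2) = 10.4403  (label B)
d(q,P3) = 6.4031  (label A)
d(q,P4) = 11.4018  (label B)
Votes: A=2, B=3
Majority → B

B


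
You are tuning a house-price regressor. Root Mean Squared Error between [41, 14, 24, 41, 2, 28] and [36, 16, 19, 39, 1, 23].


MSE = 84/6 = 14
RMSE = √(84/6) = 3.7417

3.7417


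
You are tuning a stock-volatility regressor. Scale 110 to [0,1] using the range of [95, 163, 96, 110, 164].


min=95, max=164
(110-95)/(164-95) = 15/69 = 0.2174

0.2174


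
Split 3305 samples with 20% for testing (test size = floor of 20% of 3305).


Test = ⌊3305·20/100⌋ = 661
Train = 3305 - 661 = 2644

Train: 2644, Test: 661


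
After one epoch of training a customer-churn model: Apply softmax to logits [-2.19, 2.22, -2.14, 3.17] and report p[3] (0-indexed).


Exponentials: e^-2.19=0.1119, e^2.22=9.2073, e^-2.14=0.1177, e^3.17=23.8075
Sum = 33.2444
Softmax = [0.0034, 0.277, 0.0035, 0.7161]
p[3] = 23.8075/33.2444 = 0.7161

0.7161


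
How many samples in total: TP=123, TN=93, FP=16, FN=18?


Total = TP + TN + FP + FN
= 123 + 93 + 16 + 18
= 250
(Predicted positive: 139, predicted negative: 111)

250


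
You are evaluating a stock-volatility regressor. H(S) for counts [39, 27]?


Probabilities: [39/66, 27/66] ≈ [0.5909, 0.4091]
H = -((39/66)·log₂(39/66) + (27/66)·log₂(27/66))
  = 0.976 bits

0.976 bits


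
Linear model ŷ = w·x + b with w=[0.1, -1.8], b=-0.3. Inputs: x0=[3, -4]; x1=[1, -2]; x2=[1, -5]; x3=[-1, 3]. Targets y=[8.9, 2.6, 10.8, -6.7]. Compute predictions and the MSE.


ŷ0 = (0.1)·(3) + (-1.8)·(-4) - 0.3 = 7.2
ŷ1 = (0.1)·(1) + (-1.8)·(-2) - 0.3 = 3.4
ŷ2 = (0.1)·(1) + (-1.8)·(-5) - 0.3 = 8.8
ŷ3 = (0.1)·(-1) + (-1.8)·(3) - 0.3 = -5.8
errors² = [2.89, 0.64, 4.0, 0.81]
MSE = 8.3400/4 = 2.085

2.085


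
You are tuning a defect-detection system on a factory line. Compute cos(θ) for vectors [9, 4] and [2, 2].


A·B = 9·2 + 4·2 = 26
‖A‖ = √97 = 9.8489, ‖B‖ = √8 = 2.8284
cos = 26/(√97·√8) = 26/√776 = 0.9333

0.9333


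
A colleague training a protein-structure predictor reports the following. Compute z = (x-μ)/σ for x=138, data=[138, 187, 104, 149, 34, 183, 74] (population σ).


μ = 124.1429, σ = 52.4688
z = (138 - 124.1429)/52.4688 = 0.2641

0.2641


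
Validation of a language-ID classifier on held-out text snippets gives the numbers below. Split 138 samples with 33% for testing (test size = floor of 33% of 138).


Test = ⌊138·33/100⌋ = 45
Train = 138 - 45 = 93

Train: 93, Test: 45


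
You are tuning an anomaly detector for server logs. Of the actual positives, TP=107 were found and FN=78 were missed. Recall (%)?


Recall = TP/(TP+FN)
= 107/(107+78)
= 107/185 = 57.84%

57.84%


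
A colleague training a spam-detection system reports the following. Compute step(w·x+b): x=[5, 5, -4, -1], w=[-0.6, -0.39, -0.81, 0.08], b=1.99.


z = (5)·(-0.6) + (5)·(-0.39) + (-4)·(-0.81) + (-1)·(0.08) + 1.99
  = 0.2
step(z) = 1 (z≥0)

1


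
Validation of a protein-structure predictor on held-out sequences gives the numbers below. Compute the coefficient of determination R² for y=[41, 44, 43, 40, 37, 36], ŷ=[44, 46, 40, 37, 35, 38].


ȳ = 40.1667
SS_res = Σ(y-ŷ)² = 39
SS_tot = Σ(y-ȳ)² = 50.83
R² = 1 - SS_res/SS_tot = 1 - 0.7672 = 0.2328

0.2328


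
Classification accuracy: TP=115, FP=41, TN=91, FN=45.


Accuracy = (TP+TN)/(TP+TN+FP+FN)
= (115+91)/(292)
= 206/292 = 70.55%

70.55%


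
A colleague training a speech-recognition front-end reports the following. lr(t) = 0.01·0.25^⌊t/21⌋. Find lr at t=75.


n_drops = ⌊75/21⌋ = 3
lr = 0.01·0.25^3 = 0.01·0.015625 = 0.00015625

0.00015625


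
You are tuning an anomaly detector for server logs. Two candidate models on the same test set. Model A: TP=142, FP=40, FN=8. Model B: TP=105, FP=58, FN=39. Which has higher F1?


Model A: P=142/182=0.7802, R=142/150=0.9467, F1=2PR/(P+R)=2TP/(2TP+FP+FN)=284/332=0.8554
Model B: P=105/163=0.6442, R=105/144=0.7292, F1=2PR/(P+R)=2TP/(2TP+FP+FN)=210/307=0.684
0.8554 > 0.684 → Model A

Model A


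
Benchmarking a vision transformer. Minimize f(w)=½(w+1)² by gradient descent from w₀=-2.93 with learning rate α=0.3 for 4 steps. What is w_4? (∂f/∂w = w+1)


step 1: grad = -2.93+1 = -1.93; w = -2.93 - 0.3·(-1.93) = -2.351
step 2: grad = -2.351+1 = -1.351; w = -2.351 - 0.3·(-1.351) = -1.9457
step 3: grad = -1.9457+1 = -0.9457; w = -1.9457 - 0.3·(-0.9457) = -1.66199
step 4: grad = -1.66199+1 = -0.66199; w = -1.66199 - 0.3·(-0.66199) = -1.463393

-1.463393


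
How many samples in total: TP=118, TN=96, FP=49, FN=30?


Total = TP + TN + FP + FN
= 118 + 96 + 49 + 30
= 293
(Predicted positive: 167, predicted negative: 126)

293


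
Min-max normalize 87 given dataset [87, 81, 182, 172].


min=81, max=182
(87-81)/(182-81) = 6/101 = 0.0594

0.0594


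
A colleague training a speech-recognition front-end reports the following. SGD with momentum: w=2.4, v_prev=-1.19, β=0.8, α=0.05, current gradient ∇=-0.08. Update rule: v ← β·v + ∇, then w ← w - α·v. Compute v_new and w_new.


v_new = 0.8·-1.19 - 0.08 = -0.952 - 0.08 = -1.032
w_new = 2.4 - 0.05·-1.032 = 2.4 + 0.0516 = 2.4516

v_new=-1.032, w_new=2.4516


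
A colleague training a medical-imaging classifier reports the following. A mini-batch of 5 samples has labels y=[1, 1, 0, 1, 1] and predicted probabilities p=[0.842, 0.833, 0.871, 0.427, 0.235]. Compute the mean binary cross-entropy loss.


L[0] = -ln(0.842) = 0.172
L[1] = -ln(0.833) = 0.1827
L[2] = -ln(1-0.871) = -ln(0.129) = 2.0479
L[3] = -ln(0.427) = 0.851
L[4] = -ln(0.235) = 1.4482
mean = (0.172 + 0.1827 + 2.0479 + 0.851 + 1.4482)/5 = 0.9404

0.9404


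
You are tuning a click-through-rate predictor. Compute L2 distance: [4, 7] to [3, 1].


d = √((4-3)² + (7-1)²)
  = √(1 + 36)
  = √37 = 6.0828

6.0828


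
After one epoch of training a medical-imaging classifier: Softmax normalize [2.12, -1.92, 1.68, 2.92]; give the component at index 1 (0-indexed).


Exponentials: e^2.12=8.3311, e^-1.92=0.1466, e^1.68=5.3656, e^2.92=18.5413
Sum = 32.3846
Softmax = [0.2573, 0.0045, 0.1657, 0.5725]
p[1] = 0.1466/32.3846 = 0.0045

0.0045


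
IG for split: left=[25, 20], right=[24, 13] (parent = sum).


Parent = [49, 33], H_parent = 0.9724
H_left = 0.9911 (n=45), H_right = 0.9353 (n=37)
H_children = (45/82)·0.9911 + (37/82)·0.9353 = 0.9659
IG = 0.9724 - 0.9659 = 0.0065

0.0065


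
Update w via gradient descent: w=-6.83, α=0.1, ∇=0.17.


w_new = w - α·∇
= -6.83 - 0.1·0.17
= -6.83 - 0.017
= -6.847

-6.847


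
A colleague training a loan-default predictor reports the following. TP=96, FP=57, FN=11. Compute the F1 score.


Precision = 96/153 = 0.6275
Recall = 96/107 = 0.8972
F1 = 2·P·R/(P+R) = 2·TP/(2·TP+FP+FN) = 192/(192+57+11) = 192/260 = 0.7385

0.7385


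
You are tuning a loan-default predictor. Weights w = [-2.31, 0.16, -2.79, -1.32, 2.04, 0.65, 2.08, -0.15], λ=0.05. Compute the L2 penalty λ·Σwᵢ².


‖w‖₂² = (-2.31)² + (0.16)² + (-2.79)² + (-1.32)² + (2.04)² + (0.65)² + (2.08)² + (-0.15)²
     = 5.3361 + 0.0256 + 7.7841 + 1.7424 + 4.1616 + 0.4225 + 4.3264 + 0.0225
     = 23.8212
λ·‖w‖₂² = 0.05·23.8212 = 1.19106

1.19106


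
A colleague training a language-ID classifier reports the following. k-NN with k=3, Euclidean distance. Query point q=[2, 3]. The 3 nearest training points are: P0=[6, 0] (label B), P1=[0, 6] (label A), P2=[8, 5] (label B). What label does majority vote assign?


d(q,P0) = 5.0  (label B)
d(q,P1) = 3.6056  (label A)
d(q,P2) = 6.3246  (label B)
Votes: A=1, B=2
Majority → B

B


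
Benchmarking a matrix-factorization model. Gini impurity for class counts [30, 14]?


Probabilities: [30/44, 14/44] ≈ [0.6818, 0.3182]
Σpᵢ² = (900 + 196)/44² = 1096/1936
Gini = 1 - Σpᵢ² = 1 - 1096/1936 = 0.4339

0.4339


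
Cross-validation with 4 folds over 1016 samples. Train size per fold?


Fold size = 1016/4 = 254
Training per fold = 1016 - 254 = 762

762


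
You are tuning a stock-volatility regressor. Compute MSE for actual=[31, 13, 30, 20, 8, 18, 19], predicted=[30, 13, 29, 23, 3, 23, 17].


Squared errors: (31-30)²=1, (13-13)²=0, (30-29)²=1, (20-23)²=9, (8-3)²=25, (18-23)²=25, (19-17)²=4
Sum = 65
MSE = 65/7 = 65/7

65/7


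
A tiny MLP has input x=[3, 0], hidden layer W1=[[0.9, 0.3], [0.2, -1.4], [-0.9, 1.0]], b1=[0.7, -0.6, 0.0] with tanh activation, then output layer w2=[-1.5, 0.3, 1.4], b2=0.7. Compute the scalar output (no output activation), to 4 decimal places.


z1[0] = (0.9)·(3) + (0.3)·(0) + 0.7 = 3.4
z1[1] = (0.2)·(3) + (-1.4)·(0) - 0.6 = 0.0
z1[2] = (-0.9)·(3) + (1.0)·(0) + 0.0 = -2.7
h = tanh(z1) = [0.9978, 0.0, -0.991]
output = (-1.5)·(0.9978) + (0.3)·(0.0) + (1.4)·(-0.991) + 0.7 = -2.1841

-2.1841


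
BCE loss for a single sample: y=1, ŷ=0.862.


BCE = -[y·ln(p) + (1-y)·ln(1-p)]
= -1·ln(0.862) - 0
= -ln(0.862) = 0.1485

0.1485


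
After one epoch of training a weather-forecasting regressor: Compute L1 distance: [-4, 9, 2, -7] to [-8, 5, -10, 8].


d = |-4+ 8| + |9-5| + |2+ 10| + |-7-8|
  = 4 + 4 + 12 + 15
  = 35

35


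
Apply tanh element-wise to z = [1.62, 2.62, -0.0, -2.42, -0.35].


tanh(1.62) = 0.9246
tanh(2.62) = 0.9895
tanh(-0.0) = -0.0
tanh(-2.42) = -0.9843
tanh(-0.35) = -0.3364
result = [0.9246, 0.9895, -0.0, -0.9843, -0.3364]

[0.9246, 0.9895, -0.0, -0.9843, -0.3364]


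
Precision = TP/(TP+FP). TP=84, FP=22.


Precision = TP/(TP+FP)
= 84/(84+22)
= 84/106 = 79.25%

79.25%


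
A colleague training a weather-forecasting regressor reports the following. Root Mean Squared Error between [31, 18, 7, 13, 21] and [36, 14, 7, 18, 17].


MSE = 82/5 = 16.4
RMSE = √(82/5) = 4.0497

4.0497


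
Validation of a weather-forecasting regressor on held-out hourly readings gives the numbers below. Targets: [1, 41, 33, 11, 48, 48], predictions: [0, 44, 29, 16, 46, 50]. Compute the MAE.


Absolute errors: |1-0|=1, |41-44|=3, |33-29|=4, |11-16|=5, |48-46|=2, |48-50|=2
Sum = 17
MAE = 17/6 = 17/6

17/6


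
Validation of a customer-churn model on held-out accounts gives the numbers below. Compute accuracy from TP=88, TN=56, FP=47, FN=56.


Accuracy = (TP+TN)/(TP+TN+FP+FN)
= (88+56)/(247)
= 144/247 = 58.3%

58.3%
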